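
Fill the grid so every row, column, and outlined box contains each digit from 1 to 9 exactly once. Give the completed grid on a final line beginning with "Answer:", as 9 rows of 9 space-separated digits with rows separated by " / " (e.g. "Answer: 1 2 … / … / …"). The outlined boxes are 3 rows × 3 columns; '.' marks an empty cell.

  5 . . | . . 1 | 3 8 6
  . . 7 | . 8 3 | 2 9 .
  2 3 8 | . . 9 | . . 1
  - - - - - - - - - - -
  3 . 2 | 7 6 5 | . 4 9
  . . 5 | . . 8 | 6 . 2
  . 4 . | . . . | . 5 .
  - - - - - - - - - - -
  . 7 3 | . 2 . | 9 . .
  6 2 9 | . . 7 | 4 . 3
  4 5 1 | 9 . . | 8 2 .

Step 1. [r5c8∈{1,3,7}] in col 8, 3 fits only at r5c8. So r5c8=3.
Step 2. [r3c7∈{5,7}] r3c7 is the only open cell in col 7 admitting 5, so r3c7=5.
Step 3. [r2c4∈{4,5,6}] across row 2, 5 lands solely at r2c4. So r2c4=5.
Step 4. [r2c1∈{1}] r2c1 is down to just 1 ⇒ r2c1=1.
Step 5. [r7c8∈{1,6}] across col 8, 6 lands solely at r7c8, so r7c8=6.
Step 6. [r7c4∈{1,4,8}] in row 7, 1 fits only at r7c4. So r7c4=1.
Step 7. [r5c4∈{4}] r5c4's peers cover all but 4. So r5c4=4.
Step 8. [r6c7∈{1,7}] across col 7, 7 lands solely at r6c7, so r6c7=7.
Step 9. [r6c5∈{1,3,9}] in row 6, 1 fits only at r6c5. So r6c5=1.
Step 10. [r6c1∈{8,9}] r6c1 is the only open cell in row 6 admitting 9. So r6c1=9.
Step 11. [r1c5∈{4,7}] 7 has one home in row 1: r1c5 ⇒ r1c5=7.
Step 12. [r4c2∈{1,8}] across row 4, 8 lands solely at r4c2. So r4c2=8.
Step 13. [r1c4∈{2}] r1c4 has the single candidate 2. So r1c4=2.
Step 14. [r5c5∈{9}] r5c5 is down to just 9. So r5c5=9.
Step 15. [r7c6∈{4}] r7c6 has the single candidate 4. So r7c6=4.
Step 16. [r8c8∈{1}] nothing but 1 survives at r8c8. So r8c8=1.
Step 17. [r7c9∈{5}] only 5 remains possible at r7c9, so r7c9=5.
Step 18. [r8c5∈{5}] nothing but 5 survives at r8c5, so r8c5=5.
Step 19. [r6c9∈{8}] nothing but 8 survives at r6c9 ⇒ r6c9=8.
Step 20. [r1c2∈{9}] r1c2 has the single candidate 9 ⇒ r1c2=9.
Step 21. [r7c1∈{8}] r7c1 is down to just 8. So r7c1=8.
Step 22. [r3c5∈{4}] only 4 remains possible at r3c5, so r3c5=4.
Step 23. [r1c3∈{4}] nothing but 4 survives at r1c3. So r1c3=4.
Step 24. [r5c1∈{7}] r5c1 has the single candidate 7. So r5c1=7.
Step 25. [r5c2∈{1}] r5c2 has the single candidate 1. So r5c2=1.
Step 26. [r6c4∈{3}] nothing but 3 survives at r6c4. So r6c4=3.
Step 27. [r9c6∈{6}] nothing but 6 survives at r9c6. So r9c6=6.
Step 28. [r3c4∈{6}] nothing but 6 survives at r3c4 ⇒ r3c4=6.
Step 29. [r2c9∈{4}] r2c9 is down to just 4, so r2c9=4.
Step 30. [r6c6∈{2}] r6c6 has the single candidate 2. So r6c6=2.
Step 31. [r9c9∈{7}] r9c9 is down to just 7, so r9c9=7.
Step 32. [r9c5∈{3}] nothing but 3 survives at r9c5, so r9c5=3.
Step 33. [r8c4∈{8}] r8c4 is down to just 8. So r8c4=8.
Step 34. [r6c3∈{6}] r6c3's peers cover all but 6, so r6c3=6.
Step 35. [r2c2∈{6}] r2c2 is down to just 6 ⇒ r2c2=6.
Step 36. [r4c7∈{1}] only 1 remains possible at r4c7, so r4c7=1.
Step 37. [r3c8∈{7}] r3c8 has the single candidate 7, so r3c8=7.

Answer: 5 9 4 2 7 1 3 8 6 / 1 6 7 5 8 3 2 9 4 / 2 3 8 6 4 9 5 7 1 / 3 8 2 7 6 5 1 4 9 / 7 1 5 4 9 8 6 3 2 / 9 4 6 3 1 2 7 5 8 / 8 7 3 1 2 4 9 6 5 / 6 2 9 8 5 7 4 1 3 / 4 5 1 9 3 6 8 2 7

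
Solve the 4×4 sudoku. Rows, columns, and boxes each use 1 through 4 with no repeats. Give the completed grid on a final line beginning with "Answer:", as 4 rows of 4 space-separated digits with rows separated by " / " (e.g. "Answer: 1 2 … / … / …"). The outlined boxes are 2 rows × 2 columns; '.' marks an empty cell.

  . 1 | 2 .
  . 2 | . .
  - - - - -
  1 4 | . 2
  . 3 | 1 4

Step 1. [r1c4∈{3}] only 3 remains possible at r1c4. So r1c4=3.
Step 2. [r1c1∈{4}] r1c1's peers cover all but 4. So r1c1=4.
Step 3. [r4c1∈{2}] r4c1 is down to just 2 ⇒ r4c1=2.
Step 4. [r2c4∈{1}] r2c4 has the single candidate 1, so r2c4=1.
Step 5. [r2c1∈{3}] nothing but 3 survives at r2c1 ⇒ r2c1=3.
Step 6. [r2c3∈{4}] r2c3 has the single candidate 4, so r2c3=4.
Step 7. [r3c3∈{3}] r3c3's peers cover all but 3 ⇒ r3c3=3.

Answer: 4 1 2 3 / 3 2 4 1 / 1 4 3 2 / 2 3 1 4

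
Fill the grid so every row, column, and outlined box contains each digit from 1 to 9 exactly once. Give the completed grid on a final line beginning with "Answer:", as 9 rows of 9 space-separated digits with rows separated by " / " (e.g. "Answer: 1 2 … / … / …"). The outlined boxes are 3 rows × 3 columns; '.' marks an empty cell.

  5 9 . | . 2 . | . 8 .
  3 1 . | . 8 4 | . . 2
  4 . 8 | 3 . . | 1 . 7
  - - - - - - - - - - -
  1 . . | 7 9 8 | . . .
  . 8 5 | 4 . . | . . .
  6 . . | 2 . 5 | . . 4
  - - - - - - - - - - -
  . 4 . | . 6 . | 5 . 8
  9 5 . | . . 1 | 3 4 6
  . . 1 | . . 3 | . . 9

Step 1. [r8c3∈{2,7}] in row 8, 2 fits only at r8c3 ⇒ r8c3=2.
Step 2. [r7c1∈{7}] r7c1 has the single candidate 7, so r7c1=7.
Step 3. [r5c9∈{1,3}] r5c9 is the only open cell in col 9 admitting 1. So r5c9=1.
Step 4. [r6c2∈{3,7}] 7 has one home in col 2: r6c2, so r6c2=7.
Step 5. [r4c2∈{2,3}] r4c2 is the only open cell in col 2 admitting 3 ⇒ r4c2=3.
Step 6. [r5c6∈{6}] nothing but 6 survives at r5c6 ⇒ r5c6=6.
Step 7. [r3c6∈{9}] r3c6's peers cover all but 9 ⇒ r3c6=9.
Step 8. [r3c5∈{5}] r3c5 has the single candidate 5, so r3c5=5.
Step 9. [r3c8∈{6}] nothing but 6 survives at r3c8, so r3c8=6.
Step 10. [r2c7∈{9}] nothing but 9 survives at r2c7, so r2c7=9.
Step 11. [r5c8∈{2,3,7,9}] in row 5, 9 fits only at r5c8 ⇒ r5c8=9.
Step 12. [r9c8∈{2,7}] 7 has one home in col 8: r9c8, so r9c8=7.
Step 13. [r9c7∈{2}] r9c7 is down to just 2, so r9c7=2.
Step 14. [r2c4∈{6}] only 6 remains possible at r2c4. So r2c4=6.
Step 15. [r8c4∈{8}] r8c4 is down to just 8. So r8c4=8.
Step 16. [r4c9∈{5}] nothing but 5 survives at r4c9 ⇒ r4c9=5.
Step 17. [r2c3∈{7}] nothing but 7 survives at r2c3. So r2c3=7.
Step 18. [r5c5∈{3}] r5c5 is down to just 3, so r5c5=3.
Step 19. [r6c3∈{9}] only 9 remains possible at r6c3, so r6c3=9.
Step 20. [r1c7∈{4}] r1c7 has the single candidate 4, so r1c7=4.
Step 21. [r8c5∈{7}] nothing but 7 survives at r8c5 ⇒ r8c5=7.
Step 22. [r1c3∈{6}] r1c3 is down to just 6 ⇒ r1c3=6.
Step 23. [r4c7∈{6}] r4c7 has the single candidate 6 ⇒ r4c7=6.
Step 24. [r9c1∈{8}] r9c1's peers cover all but 8. So r9c1=8.
Step 25. [r9c4∈{5}] only 5 remains possible at r9c4 ⇒ r9c4=5.
Step 26. [r7c6∈{2}] r7c6 has the single candidate 2, so r7c6=2.
Step 27. [r4c8∈{2}] only 2 remains possible at r4c8. So r4c8=2.
Step 28. [r5c7∈{7}] nothing but 7 survives at r5c7, so r5c7=7.
Step 29. [r2c8∈{5}] r2c8 has the single candidate 5. So r2c8=5.
Step 30. [r7c3∈{3}] r7c3's peers cover all but 3. So r7c3=3.
Step 31. [r9c5∈{4}] r9c5 has the single candidate 4. So r9c5=4.
Step 32. [r7c4∈{9}] r7c4 has the single candidate 9 ⇒ r7c4=9.
Step 33. [r1c9∈{3}] nothing but 3 survives at r1c9. So r1c9=3.
Step 34. [r6c8∈{3}] r6c8 is down to just 3. So r6c8=3.
Step 35. [r3c2∈{2}] r3c2's peers cover all but 2 ⇒ r3c2=2.
Step 36. [r1c6∈{7}] r1c6 has the single candidate 7, so r1c6=7.
Step 37. [r7c8∈{1}] only 1 remains possible at r7c8 ⇒ r7c8=1.
Step 38. [r6c7∈{8}] r6c7's peers cover all but 8, so r6c7=8.
Step 39. [r1c4∈{1}] r1c4 has the single candidate 1. So r1c4=1.
Step 40. [r4c3∈{4}] r4c3 is down to just 4, so r4c3=4.
Step 41. [r9c2∈{6}] r9c2 is down to just 6 ⇒ r9c2=6.
Step 42. [r6c5∈{1}] r6c5 is down to just 1, so r6c5=1.
Step 43. [r5c1∈{2}] r5c1 is down to just 2, so r5c1=2.

Answer: 5 9 6 1 2 7 4 8 3 / 3 1 7 6 8 4 9 5 2 / 4 2 8 3 5 9 1 6 7 / 1 3 4 7 9 8 6 2 5 / 2 8 5 4 3 6 7 9 1 / 6 7 9 2 1 5 8 3 4 / 7 4 3 9 6 2 5 1 8 / 9 5 2 8 7 1 3 4 6 / 8 6 1 5 4 3 2 7 9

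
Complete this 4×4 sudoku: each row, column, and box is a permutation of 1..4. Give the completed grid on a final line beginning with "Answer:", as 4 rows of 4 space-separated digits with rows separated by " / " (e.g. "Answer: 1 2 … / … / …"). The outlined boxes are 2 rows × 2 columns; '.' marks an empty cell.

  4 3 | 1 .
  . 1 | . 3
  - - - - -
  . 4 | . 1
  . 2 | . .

Step 1. [r3c3∈{2,3}] r3c3 is the only open cell in row 3 admitting 2. So r3c3=2.
Step 2. [r4c3∈{3,4}] 3 has one home in col 3: r4c3. So r4c3=3.
Step 3. [r4c4∈{4}] r4c4 has the single candidate 4. So r4c4=4.
Step 4. [r1c4∈{2}] r1c4 has the single candidate 2 ⇒ r1c4=2.
Step 5. [r3c1∈{3}] nothing but 3 survives at r3c1, so r3c1=3.
Step 6. [r2c1∈{2}] r2c1 is down to just 2. So r2c1=2.
Step 7. [r2c3∈{4}] nothing but 4 survives at r2c3 ⇒ r2c3=4.
Step 8. [r4c1∈{1}] only 1 remains possible at r4c1 ⇒ r4c1=1.

Answer: 4 3 1 2 / 2 1 4 3 / 3 4 2 1 / 1 2 3 4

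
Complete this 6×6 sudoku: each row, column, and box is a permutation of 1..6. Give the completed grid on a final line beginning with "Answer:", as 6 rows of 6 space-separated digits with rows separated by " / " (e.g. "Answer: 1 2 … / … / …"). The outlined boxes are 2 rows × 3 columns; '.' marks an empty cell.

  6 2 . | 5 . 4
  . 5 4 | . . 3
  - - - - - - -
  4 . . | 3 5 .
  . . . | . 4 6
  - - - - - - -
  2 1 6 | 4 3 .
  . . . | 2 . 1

Step 1. [r2c1∈{1}] r2c1 is down to just 1. So r2c1=1.
Step 2. [r4c3∈{1,2,3,5}] row 4 places 2 nowhere but r4c3 ⇒ r4c3=2.
Step 3. [r4c1∈{3,5}] in row 4, 5 fits only at r4c1. So r4c1=5.
Step 4. [r6c1∈{3}] nothing but 3 survives at r6c1 ⇒ r6c1=3.
Step 5. [r6c5∈{6}] only 6 remains possible at r6c5. So r6c5=6.
Step 6. [r1c3∈{3}] r1c3 has the single candidate 3. So r1c3=3.
Step 7. [r5c6∈{5}] only 5 remains possible at r5c6. So r5c6=5.
Step 8. [r2c5∈{2}] r2c5 has the single candidate 2, so r2c5=2.
Step 9. [r2c4∈{6}] r2c4 has the single candidate 6 ⇒ r2c4=6.
Step 10. [r4c2∈{3}] r4c2's peers cover all but 3 ⇒ r4c2=3.
Step 11. [r6c3∈{5}] r6c3's peers cover all but 5 ⇒ r6c3=5.
Step 12. [r6c2∈{4}] r6c2's peers cover all but 4 ⇒ r6c2=4.
Step 13. [r4c4∈{1}] r4c4 has the single candidate 1. So r4c4=1.
Step 14. [r1c5∈{1}] r1c5's peers cover all but 1 ⇒ r1c5=1.
Step 15. [r3c2∈{6}] r3c2's peers cover all but 6 ⇒ r3c2=6.
Step 16. [r3c3∈{1}] r3c3's peers cover all but 1 ⇒ r3c3=1.
Step 17. [r3c6∈{2}] r3c6 is down to just 2 ⇒ r3c6=2.

Answer: 6 2 3 5 1 4 / 1 5 4 6 2 3 / 4 6 1 3 5 2 / 5 3 2 1 4 6 / 2 1 6 4 3 5 / 3 4 5 2 6 1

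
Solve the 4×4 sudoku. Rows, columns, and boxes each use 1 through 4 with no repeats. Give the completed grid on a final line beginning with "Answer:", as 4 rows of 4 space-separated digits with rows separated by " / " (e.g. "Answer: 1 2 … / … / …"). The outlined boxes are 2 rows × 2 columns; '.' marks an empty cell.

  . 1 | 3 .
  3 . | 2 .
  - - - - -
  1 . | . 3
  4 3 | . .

Step 1. [r2c4∈{1,4}] across row 2, 1 lands solely at r2c4 ⇒ r2c4=1.
Step 2. [r1c4∈{4}] nothing but 4 survives at r1c4. So r1c4=4.
Step 3. [r1c1∈{2}] nothing but 2 survives at r1c1 ⇒ r1c1=2.
Step 4. [r3c3∈{4}] nothing but 4 survives at r3c3 ⇒ r3c3=4.
Step 5. [r4c4∈{2}] nothing but 2 survives at r4c4 ⇒ r4c4=2.
Step 6. [r4c3∈{1}] r4c3's peers cover all but 1. So r4c3=1.
Step 7. [r3c2∈{2}] r3c2 has the single candidate 2. So r3c2=2.
Step 8. [r2c2∈{4}] r2c2's peers cover all but 4 ⇒ r2c2=4.

Answer: 2 1 3 4 / 3 4 2 1 / 1 2 4 3 / 4 3 1 2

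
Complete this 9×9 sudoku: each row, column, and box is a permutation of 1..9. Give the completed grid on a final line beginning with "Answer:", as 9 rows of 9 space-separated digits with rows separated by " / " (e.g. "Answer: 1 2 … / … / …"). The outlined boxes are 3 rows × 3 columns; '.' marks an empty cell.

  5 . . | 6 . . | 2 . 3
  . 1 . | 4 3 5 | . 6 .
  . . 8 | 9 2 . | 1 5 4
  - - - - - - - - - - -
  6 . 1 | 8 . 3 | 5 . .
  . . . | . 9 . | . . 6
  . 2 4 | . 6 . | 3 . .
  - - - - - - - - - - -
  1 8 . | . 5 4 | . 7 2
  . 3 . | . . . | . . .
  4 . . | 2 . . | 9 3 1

Step 1. [r3c6∈{7}] only 7 remains possible at r3c6 ⇒ r3c6=7.
Step 2. [r6c6∈{1}] r6c6 is down to just 1 ⇒ r6c6=1.
Step 3. [r7c3∈{6,9}] r7c3 is the only open cell in row 7 admitting 9. So r7c3=9.
Step 4. [r1c3∈{7}] r1c3 has the single candidate 7. So r1c3=7.
Step 5. [r1c6∈{8}] r1c6 has the single candidate 8. So r1c6=8.
Step 6. [r1c8∈{9}] nothing but 9 survives at r1c8, so r1c8=9.
Step 7. [r6c8∈{8}] nothing but 8 survives at r6c8 ⇒ r6c8=8.
Step 8. [r4c2∈{7,9}] in col 2, 9 fits only at r4c2. So r4c2=9.
Step 9. [r6c1∈{7}] r6c1 has the single candidate 7, so r6c1=7.
Step 10. [r8c8∈{4}] r8c8 is down to just 4 ⇒ r8c8=4.
Step 11. [r5c2∈{5}] nothing but 5 survives at r5c2 ⇒ r5c2=5.
Step 12. [r4c9∈{7}] nothing but 7 survives at r4c9 ⇒ r4c9=7.
Step 13. [r9c6∈{6}] r9c6 is down to just 6. So r9c6=6.
Step 14. [r8c3∈{2,5,6}] r8c3 is the only open cell in col 3 admitting 6 ⇒ r8c3=6.
Step 15. [r8c7∈{8}] nothing but 8 survives at r8c7. So r8c7=8.
Step 16. [r8c4∈{1,7}] in col 4, 1 fits only at r8c4 ⇒ r8c4=1.
Step 17. [r8c1∈{2}] r8c1's peers cover all but 2 ⇒ r8c1=2.
Step 18. [r5c1∈{3,8}] row 5 places 8 nowhere but r5c1 ⇒ r5c1=8.
Step 19. [r9c2∈{7}] r9c2 is down to just 7, so r9c2=7.
Step 20. [r5c6∈{2}] r5c6 has the single candidate 2 ⇒ r5c6=2.
Step 21. [r9c3∈{5}] r9c3's peers cover all but 5. So r9c3=5.
Step 22. [r9c5∈{8}] nothing but 8 survives at r9c5. So r9c5=8.
Step 23. [r6c9∈{9}] r6c9 has the single candidate 9 ⇒ r6c9=9.
Step 24. [r2c1∈{9}] r2c1's peers cover all but 9. So r2c1=9.
Step 25. [r8c5∈{7}] r8c5's peers cover all but 7. So r8c5=7.
Step 26. [r2c9∈{8}] only 8 remains possible at r2c9. So r2c9=8.
Step 27. [r5c7∈{4}] r5c7 has the single candidate 4 ⇒ r5c7=4.
Step 28. [r5c3∈{3}] nothing but 3 survives at r5c3, so r5c3=3.
Step 29. [r8c9∈{5}] r8c9 is down to just 5 ⇒ r8c9=5.
Step 30. [r7c7∈{6}] r7c7 is down to just 6. So r7c7=6.
Step 31. [r2c7∈{7}] nothing but 7 survives at r2c7 ⇒ r2c7=7.
Step 32. [r4c8∈{2}] nothing but 2 survives at r4c8. So r4c8=2.
Step 33. [r7c4∈{3}] only 3 remains possible at r7c4. So r7c4=3.
Step 34. [r2c3∈{2}] only 2 remains possible at r2c3, so r2c3=2.
Step 35. [r1c2∈{4}] nothing but 4 survives at r1c2. So r1c2=4.
Step 36. [r3c2∈{6}] r3c2's peers cover all but 6. So r3c2=6.
Step 37. [r8c6∈{9}] r8c6 is down to just 9 ⇒ r8c6=9.
Step 38. [r5c4∈{7}] nothing but 7 survives at r5c4. So r5c4=7.
Step 39. [r5c8∈{1}] only 1 remains possible at r5c8, so r5c8=1.
Step 40. [r6c4∈{5}] r6c4 has the single candidate 5, so r6c4=5.
Step 41. [r3c1∈{3}] r3c1 is down to just 3 ⇒ r3c1=3.
Step 42. [r4c5∈{4}] r4c5 has the single candidate 4, so r4c5=4.
Step 43. [r1c5∈{1}] only 1 remains possible at r1c5 ⇒ r1c5=1.

Answer: 5 4 7 6 1 8 2 9 3 / 9 1 2 4 3 5 7 6 8 / 3 6 8 9 2 7 1 5 4 / 6 9 1 8 4 3 5 2 7 / 8 5 3 7 9 2 4 1 6 / 7 2 4 5 6 1 3 8 9 / 1 8 9 3 5 4 6 7 2 / 2 3 6 1 7 9 8 4 5 / 4 7 5 2 8 6 9 3 1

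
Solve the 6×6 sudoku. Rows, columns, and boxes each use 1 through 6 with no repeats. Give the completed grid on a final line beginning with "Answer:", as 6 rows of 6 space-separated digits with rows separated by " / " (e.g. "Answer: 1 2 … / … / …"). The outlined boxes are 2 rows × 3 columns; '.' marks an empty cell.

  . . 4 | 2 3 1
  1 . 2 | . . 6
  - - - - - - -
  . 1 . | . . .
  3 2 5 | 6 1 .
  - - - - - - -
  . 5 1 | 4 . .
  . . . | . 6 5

Step 1. [r3c1∈{4,6}] in box 3, 4 fits only at r3c1, so r3c1=4.
Step 2. [r5c6∈{2,3}] row 5 places 3 nowhere but r5c6. So r5c6=3.
Step 3. [r2c4∈{5}] nothing but 5 survives at r2c4. So r2c4=5.
Step 4. [r5c5∈{2}] nothing but 2 survives at r5c5. So r5c5=2.
Step 5. [r6c3∈{3}] r6c3 has the single candidate 3 ⇒ r6c3=3.
Step 6. [r5c1∈{6}] r5c1 is down to just 6 ⇒ r5c1=6.
Step 7. [r3c4∈{3}] r3c4's peers cover all but 3 ⇒ r3c4=3.
Step 8. [r6c4∈{1}] only 1 remains possible at r6c4 ⇒ r6c4=1.
Step 9. [r6c2∈{4}] only 4 remains possible at r6c2, so r6c2=4.
Step 10. [r3c5∈{5}] nothing but 5 survives at r3c5. So r3c5=5.
Step 11. [r1c2∈{6}] r1c2 is down to just 6 ⇒ r1c2=6.
Step 12. [r1c1∈{5}] only 5 remains possible at r1c1. So r1c1=5.
Step 13. [r2c2∈{3}] nothing but 3 survives at r2c2 ⇒ r2c2=3.
Step 14. [r4c6∈{4}] nothing but 4 survives at r4c6 ⇒ r4c6=4.
Step 15. [r3c3∈{6}] r3c3 has the single candidate 6. So r3c3=6.
Step 16. [r2c5∈{4}] r2c5 is down to just 4 ⇒ r2c5=4.
Step 17. [r6c1∈{2}] r6c1 has the single candidate 2. So r6c1=2.
Step 18. [r3c6∈{2}] nothing but 2 survives at r3c6. So r3c6=2.

Answer: 5 6 4 2 3 1 / 1 3 2 5 4 6 / 4 1 6 3 5 2 / 3 2 5 6 1 4 / 6 5 1 4 2 3 / 2 4 3 1 6 5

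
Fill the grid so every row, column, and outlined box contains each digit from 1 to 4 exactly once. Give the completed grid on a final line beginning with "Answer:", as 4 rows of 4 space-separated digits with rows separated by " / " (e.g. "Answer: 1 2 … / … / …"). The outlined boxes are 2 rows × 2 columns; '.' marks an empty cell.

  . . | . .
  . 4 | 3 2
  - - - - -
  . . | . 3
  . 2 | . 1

Step 1. [r4c3∈{4}] nothing but 4 survives at r4c3 ⇒ r4c3=4.
Step 2. [r2c1∈{1}] r2c1 is down to just 1. So r2c1=1.
Step 3. [r1c1∈{2,3}] across row 1, 2 lands solely at r1c1. So r1c1=2.
Step 4. [r3c3∈{2}] nothing but 2 survives at r3c3 ⇒ r3c3=2.
Step 5. [r1c3∈{1}] r1c3's peers cover all but 1 ⇒ r1c3=1.
Step 6. [r4c1∈{3}] r4c1's peers cover all but 3 ⇒ r4c1=3.
Step 7. [r1c4∈{4}] nothing but 4 survives at r1c4, so r1c4=4.
Step 8. [r3c1∈{4}] r3c1 has the single candidate 4 ⇒ r3c1=4.
Step 9. [r1c2∈{3}] r1c2's peers cover all but 3, so r1c2=3.
Step 10. [r3c2∈{1}] r3c2 has the single candidate 1. So r3c2=1.

Answer: 2 3 1 4 / 1 4 3 2 / 4 1 2 3 / 3 2 4 1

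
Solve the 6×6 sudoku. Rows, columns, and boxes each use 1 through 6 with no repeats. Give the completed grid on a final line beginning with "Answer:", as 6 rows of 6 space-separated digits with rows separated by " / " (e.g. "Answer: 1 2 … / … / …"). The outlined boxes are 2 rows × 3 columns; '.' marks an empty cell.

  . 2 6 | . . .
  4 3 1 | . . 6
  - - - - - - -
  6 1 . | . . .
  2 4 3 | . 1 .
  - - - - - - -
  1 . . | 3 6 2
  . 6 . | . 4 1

Step 1. [r6c4∈{5}] r6c4 has the single candidate 5 ⇒ r6c4=5.
Step 2. [r2c5∈{2,5}] 5 has one home in row 2: r2c5 ⇒ r2c5=5.
Step 3. [r3c3∈{5}] nothing but 5 survives at r3c3, so r3c3=5.
Step 4. [r3c5∈{2,3}] col 5 places 2 nowhere but r3c5. So r3c5=2.
Step 5. [r3c6∈{3,4}] across row 3, 3 lands solely at r3c6 ⇒ r3c6=3.
Step 6. [r1c6∈{4}] r1c6's peers cover all but 4 ⇒ r1c6=4.
Step 7. [r4c4∈{6}] r4c4 has the single candidate 6 ⇒ r4c4=6.
Step 8. [r3c4∈{4}] only 4 remains possible at r3c4 ⇒ r3c4=4.
Step 9. [r1c1∈{5}] r1c1 is down to just 5, so r1c1=5.
Step 10. [r1c5∈{3}] r1c5's peers cover all but 3 ⇒ r1c5=3.
Step 11. [r5c3∈{4}] r5c3's peers cover all but 4. So r5c3=4.
Step 12. [r1c4∈{1}] r1c4 is down to just 1, so r1c4=1.
Step 13. [r6c1∈{3}] r6c1 has the single candidate 3. So r6c1=3.
Step 14. [r6c3∈{2}] r6c3 is down to just 2 ⇒ r6c3=2.
Step 15. [r5c2∈{5}] r5c2 is down to just 5, so r5c2=5.
Step 16. [r4c6∈{5}] only 5 remains possible at r4c6, so r4c6=5.
Step 17. [r2c4∈{2}] r2c4 is down to just 2 ⇒ r2c4=2.

Answer: 5 2 6 1 3 4 / 4 3 1 2 5 6 / 6 1 5 4 2 3 / 2 4 3 6 1 5 / 1 5 4 3 6 2 / 3 6 2 5 4 1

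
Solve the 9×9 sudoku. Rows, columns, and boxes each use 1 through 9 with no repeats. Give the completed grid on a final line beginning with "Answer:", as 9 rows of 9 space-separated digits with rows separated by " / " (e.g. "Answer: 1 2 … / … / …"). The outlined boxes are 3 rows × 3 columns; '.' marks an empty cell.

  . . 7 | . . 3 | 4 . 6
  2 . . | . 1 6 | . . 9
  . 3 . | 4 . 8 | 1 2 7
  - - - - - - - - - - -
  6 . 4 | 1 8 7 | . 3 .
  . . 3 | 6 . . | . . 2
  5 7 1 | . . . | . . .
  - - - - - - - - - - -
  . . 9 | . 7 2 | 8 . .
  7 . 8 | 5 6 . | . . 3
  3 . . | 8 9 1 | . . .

Step 1. [r5c8∈{1,4,5,7,8,9}] row 5 places 1 nowhere but r5c8. So r5c8=1.
Step 2. [r7c1∈{1,4}] 4 has one home in col 1: r7c1. So r7c1=4.
Step 3. [r2c3∈{5}] only 5 remains possible at r2c3. So r2c3=5.
Step 4. [r1c4∈{2,9}] box 2 places 9 nowhere but r1c4, so r1c4=9.
Step 5. [r5c6∈{4,5,9}] 5 has one home in col 6: r5c6 ⇒ r5c6=5.
Step 6. [r1c8∈{5,8}] in box 3, 5 fits only at r1c8 ⇒ r1c8=5.
Step 7. [r9c3∈{2,6}] in col 3, 2 fits only at r9c3. So r9c3=2.
Step 8. [r7c8∈{6}] nothing but 6 survives at r7c8. So r7c8=6.
Step 9. [r6c5∈{2,3,4}] r6c5 is the only open cell in col 5 admitting 3. So r6c5=3.
Step 10. [r6c6∈{4,9}] r6c6 is the only open cell in col 6 admitting 9. So r6c6=9.
Step 11. [r4c9∈{5}] r4c9 has the single candidate 5. So r4c9=5.
Step 12. [r9c9∈{4}] r9c9 is down to just 4 ⇒ r9c9=4.
Step 13. [r4c7∈{9}] r4c7 is down to just 9. So r4c7=9.
Step 14. [r9c7∈{5,7}] col 7 places 5 nowhere but r9c7. So r9c7=5.
Step 15. [r2c8∈{8}] r2c8's peers cover all but 8 ⇒ r2c8=8.
Step 16. [r5c2∈{8,9}] across col 2, 9 lands solely at r5c2 ⇒ r5c2=9.
Step 17. [r1c1∈{1,8}] r1c1 is the only open cell in col 1 admitting 1 ⇒ r1c1=1.
Step 18. [r7c9∈{1}] nothing but 1 survives at r7c9, so r7c9=1.
Step 19. [r6c8∈{4}] r6c8's peers cover all but 4, so r6c8=4.
Step 20. [r1c2∈{8}] r1c2's peers cover all but 8. So r1c2=8.
Step 21. [r8c7∈{2}] only 2 remains possible at r8c7 ⇒ r8c7=2.
Step 22. [r6c9∈{8}] nothing but 8 survives at r6c9, so r6c9=8.
Step 23. [r6c7∈{6}] r6c7 is down to just 6, so r6c7=6.
Step 24. [r5c5∈{4}] r5c5 is down to just 4. So r5c5=4.
Step 25. [r4c2∈{2}] r4c2 has the single candidate 2, so r4c2=2.
Step 26. [r3c1∈{9}] r3c1's peers cover all but 9 ⇒ r3c1=9.
Step 27. [r2c7∈{3}] r2c7 is down to just 3, so r2c7=3.
Step 28. [r2c4∈{7}] nothing but 7 survives at r2c4 ⇒ r2c4=7.
Step 29. [r6c4∈{2}] r6c4 is down to just 2, so r6c4=2.
Step 30. [r8c8∈{9}] r8c8 has the single candidate 9. So r8c8=9.
Step 31. [r5c7∈{7}] r5c7 is down to just 7. So r5c7=7.
Step 32. [r8c6∈{4}] nothing but 4 survives at r8c6. So r8c6=4.
Step 33. [r3c5∈{5}] r3c5's peers cover all but 5, so r3c5=5.
Step 34. [r3c3∈{6}] nothing but 6 survives at r3c3, so r3c3=6.
Step 35. [r2c2∈{4}] r2c2's peers cover all but 4. So r2c2=4.
Step 36. [r7c4∈{3}] r7c4 has the single candidate 3. So r7c4=3.
Step 37. [r8c2∈{1}] nothing but 1 survives at r8c2 ⇒ r8c2=1.
Step 38. [r7c2∈{5}] only 5 remains possible at r7c2, so r7c2=5.
Step 39. [r5c1∈{8}] nothing but 8 survives at r5c1 ⇒ r5c1=8.
Step 40. [r9c2∈{6}] nothing but 6 survives at r9c2. So r9c2=6.
Step 41. [r9c8∈{7}] only 7 remains possible at r9c8 ⇒ r9c8=7.
Step 42. [r1c5∈{2}] r1c5 has the single candidate 2, so r1c5=2.

Answer: 1 8 7 9 2 3 4 5 6 / 2 4 5 7 1 6 3 8 9 / 9 3 6 4 5 8 1 2 7 / 6 2 4 1 8 7 9 3 5 / 8 9 3 6 4 5 7 1 2 / 5 7 1 2 3 9 6 4 8 / 4 5 9 3 7 2 8 6 1 / 7 1 8 5 6 4 2 9 3 / 3 6 2 8 9 1 5 7 4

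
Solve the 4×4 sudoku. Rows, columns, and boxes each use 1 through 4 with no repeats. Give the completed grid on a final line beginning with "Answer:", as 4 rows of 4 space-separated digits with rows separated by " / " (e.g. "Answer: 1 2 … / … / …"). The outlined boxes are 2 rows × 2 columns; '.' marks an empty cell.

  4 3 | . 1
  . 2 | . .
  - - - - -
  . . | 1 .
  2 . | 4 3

Step 1. [r2c1∈{1}] r2c1's peers cover all but 1, so r2c1=1.
Step 2. [r2c4∈{4}] only 4 remains possible at r2c4 ⇒ r2c4=4.
Step 3. [r3c1∈{3}] nothing but 3 survives at r3c1 ⇒ r3c1=3.
Step 4. [r1c3∈{2}] only 2 remains possible at r1c3 ⇒ r1c3=2.
Step 5. [r3c4∈{2}] only 2 remains possible at r3c4. So r3c4=2.
Step 6. [r3c2∈{4}] r3c2 is down to just 4, so r3c2=4.
Step 7. [r2c3∈{3}] only 3 remains possible at r2c3, so r2c3=3.
Step 8. [r4c2∈{1}] only 1 remains possible at r4c2 ⇒ r4c2=1.

Answer: 4 3 2 1 / 1 2 3 4 / 3 4 1 2 / 2 1 4 3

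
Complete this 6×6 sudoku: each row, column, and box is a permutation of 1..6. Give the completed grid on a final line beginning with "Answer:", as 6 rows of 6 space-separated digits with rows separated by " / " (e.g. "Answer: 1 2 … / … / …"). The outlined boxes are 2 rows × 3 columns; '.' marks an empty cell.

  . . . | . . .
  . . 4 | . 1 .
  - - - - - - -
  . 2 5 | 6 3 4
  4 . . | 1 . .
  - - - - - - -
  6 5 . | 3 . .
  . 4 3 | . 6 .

Step 1. [r1c2∈{1,3,6}] col 2 places 1 nowhere but r1c2 ⇒ r1c2=1.
Step 2. [r1c4∈{2,4,5}] in col 4, 4 fits only at r1c4. So r1c4=4.
Step 3. [r5c3∈{1,2}] col 3 places 1 nowhere but r5c3, so r5c3=1.
Step 4. [r5c6∈{2}] nothing but 2 survives at r5c6. So r5c6=2.
Step 5. [r1c3∈{2,6}] col 3 places 2 nowhere but r1c3, so r1c3=2.
Step 6. [r1c5∈{5}] nothing but 5 survives at r1c5. So r1c5=5.
Step 7. [r1c1∈{3}] r1c1 is down to just 3. So r1c1=3.
Step 8. [r2c2∈{6}] r2c2 is down to just 6, so r2c2=6.
Step 9. [r6c4∈{5}] r6c4 is down to just 5 ⇒ r6c4=5.
Step 10. [r6c6∈{1}] nothing but 1 survives at r6c6, so r6c6=1.
Step 11. [r2c1∈{5}] r2c1 is down to just 5 ⇒ r2c1=5.
Step 12. [r4c6∈{5}] only 5 remains possible at r4c6 ⇒ r4c6=5.
Step 13. [r3c1∈{1}] nothing but 1 survives at r3c1 ⇒ r3c1=1.
Step 14. [r6c1∈{2}] r6c1 is down to just 2, so r6c1=2.
Step 15. [r5c5∈{4}] only 4 remains possible at r5c5. So r5c5=4.
Step 16. [r2c6∈{3}] r2c6 has the single candidate 3, so r2c6=3.
Step 17. [r4c2∈{3}] only 3 remains possible at r4c2, so r4c2=3.
Step 18. [r2c4∈{2}] nothing but 2 survives at r2c4, so r2c4=2.
Step 19. [r4c5∈{2}] r4c5's peers cover all but 2. So r4c5=2.
Step 20. [r1c6∈{6}] nothing but 6 survives at r1c6, so r1c6=6.
Step 21. [r4c3∈{6}] r4c3 is down to just 6 ⇒ r4c3=6.

Answer: 3 1 2 4 5 6 / 5 6 4 2 1 3 / 1 2 5 6 3 4 / 4 3 6 1 2 5 / 6 5 1 3 4 2 / 2 4 3 5 6 1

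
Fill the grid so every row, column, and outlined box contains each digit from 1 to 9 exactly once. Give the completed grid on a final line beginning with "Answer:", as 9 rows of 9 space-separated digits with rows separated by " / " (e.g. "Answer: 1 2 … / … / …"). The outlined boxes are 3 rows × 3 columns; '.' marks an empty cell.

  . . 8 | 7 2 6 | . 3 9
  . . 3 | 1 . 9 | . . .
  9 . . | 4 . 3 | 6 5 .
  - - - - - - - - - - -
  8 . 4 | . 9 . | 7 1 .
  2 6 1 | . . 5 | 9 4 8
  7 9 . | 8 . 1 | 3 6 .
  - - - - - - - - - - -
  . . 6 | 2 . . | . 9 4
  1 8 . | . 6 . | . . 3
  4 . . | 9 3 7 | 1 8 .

Step 1. [r7c2∈{3,5,7}] across row 7, 7 lands solely at r7c2 ⇒ r7c2=7.
Step 2. [r6c9∈{2,5}] 2 has one home in row 6: r6c9, so r6c9=2.
Step 3. [r1c1∈{5}] nothing but 5 survives at r1c1, so r1c1=5.
Step 4. [r7c7∈{5}] only 5 remains possible at r7c7. So r7c7=5.
Step 5. [r6c3∈{5}] r6c3's peers cover all but 5, so r6c3=5.
Step 6. [r8c7∈{2}] r8c7 has the single candidate 2. So r8c7=2.
Step 7. [r1c2∈{1,4}] in row 1, 1 fits only at r1c2, so r1c2=1.
Step 8. [r3c2∈{2}] r3c2 is down to just 2, so r3c2=2.
Step 9. [r2c9∈{7}] nothing but 7 survives at r2c9 ⇒ r2c9=7.
Step 10. [r3c5∈{8}] r3c5's peers cover all but 8 ⇒ r3c5=8.
Step 11. [r2c2∈{4}] nothing but 4 survives at r2c2. So r2c2=4.
Step 12. [r4c4∈{3,6}] r4c4 is the only open cell in row 4 admitting 6 ⇒ r4c4=6.
Step 13. [r5c5∈{7}] r5c5's peers cover all but 7 ⇒ r5c5=7.
Step 14. [r8c3∈{9}] r8c3 is down to just 9 ⇒ r8c3=9.
Step 15. [r7c6∈{8}] nothing but 8 survives at r7c6. So r7c6=8.
Step 16. [r3c3∈{7}] r3c3 is down to just 7, so r3c3=7.
Step 17. [r4c6∈{2}] r4c6 has the single candidate 2 ⇒ r4c6=2.
Step 18. [r2c1∈{6}] only 6 remains possible at r2c1, so r2c1=6.
Step 19. [r4c2∈{3}] r4c2 is down to just 3. So r4c2=3.
Step 20. [r8c4∈{5}] r8c4 has the single candidate 5. So r8c4=5.
Step 21. [r4c9∈{5}] r4c9 is down to just 5 ⇒ r4c9=5.
Step 22. [r8c6∈{4}] r8c6's peers cover all but 4, so r8c6=4.
Step 23. [r1c7∈{4}] nothing but 4 survives at r1c7 ⇒ r1c7=4.
Step 24. [r7c5∈{1}] r7c5 has the single candidate 1, so r7c5=1.
Step 25. [r2c5∈{5}] r2c5's peers cover all but 5, so r2c5=5.
Step 26. [r8c8∈{7}] r8c8's peers cover all but 7. So r8c8=7.
Step 27. [r7c1∈{3}] nothing but 3 survives at r7c1 ⇒ r7c1=3.
Step 28. [r2c8∈{2}] r2c8 has the single candidate 2. So r2c8=2.
Step 29. [r2c7∈{8}] only 8 remains possible at r2c7 ⇒ r2c7=8.
Step 30. [r6c5∈{4}] only 4 remains possible at r6c5, so r6c5=4.
Step 31. [r9c2∈{5}] nothing but 5 survives at r9c2. So r9c2=5.
Step 32. [r9c9∈{6}] r9c9 has the single candidate 6, so r9c9=6.
Step 33. [r9c3∈{2}] r9c3 is down to just 2 ⇒ r9c3=2.
Step 34. [r5c4∈{3}] r5c4's peers cover all but 3 ⇒ r5c4=3.
Step 35. [r3c9∈{1}] r3c9 has the single candidate 1, so r3c9=1.

Answer: 5 1 8 7 2 6 4 3 9 / 6 4 3 1 5 9 8 2 7 / 9 2 7 4 8 3 6 5 1 / 8 3 4 6 9 2 7 1 5 / 2 6 1 3 7 5 9 4 8 / 7 9 5 8 4 1 3 6 2 / 3 7 6 2 1 8 5 9 4 / 1 8 9 5 6 4 2 7 3 / 4 5 2 9 3 7 1 8 6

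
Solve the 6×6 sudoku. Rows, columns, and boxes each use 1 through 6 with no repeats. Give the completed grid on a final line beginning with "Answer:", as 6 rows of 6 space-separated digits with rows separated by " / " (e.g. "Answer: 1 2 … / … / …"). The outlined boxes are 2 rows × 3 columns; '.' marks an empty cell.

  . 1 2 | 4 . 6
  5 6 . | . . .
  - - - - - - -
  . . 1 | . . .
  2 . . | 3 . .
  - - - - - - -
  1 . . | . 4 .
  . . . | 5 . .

Step 1. [r1c1∈{3}] r1c1 is down to just 3 ⇒ r1c1=3.
Step 2. [r3c2∈{3,4,5}] in row 3, 3 fits only at r3c2. So r3c2=3.
Step 3. [r2c4∈{1,2}] in col 4, 1 fits only at r2c4, so r2c4=1.
Step 4. [r1c5∈{5}] r1c5 has the single candidate 5, so r1c5=5.
Step 5. [r3c6∈{2,4,5}] across row 3, 5 lands solely at r3c6 ⇒ r3c6=5.
Step 6. [r3c1∈{4,6}] r3c1 is the only open cell in row 3 admitting 4 ⇒ r3c1=4.
Step 7. [r4c3∈{5,6}] across box 3, 6 lands solely at r4c3. So r4c3=6.
Step 8. [r5c4∈{2,6}] row 5 places 6 nowhere but r5c4 ⇒ r5c4=6.
Step 9. [r5c3∈{3,5}] 5 has one home in col 3: r5c3, so r5c3=5.
Step 10. [r5c6∈{2,3}] row 5 places 3 nowhere but r5c6 ⇒ r5c6=3.
Step 11. [r6c2∈{2,4}] in col 2, 4 fits only at r6c2. So r6c2=4.
Step 12. [r4c5∈{1}] nothing but 1 survives at r4c5, so r4c5=1.
Step 13. [r6c5∈{2}] only 2 remains possible at r6c5 ⇒ r6c5=2.
Step 14. [r2c3∈{4}] r2c3 is down to just 4 ⇒ r2c3=4.
Step 15. [r6c1∈{6}] nothing but 6 survives at r6c1. So r6c1=6.
Step 16. [r2c6∈{2}] r2c6 has the single candidate 2 ⇒ r2c6=2.
Step 17. [r4c2∈{5}] nothing but 5 survives at r4c2. So r4c2=5.
Step 18. [r3c4∈{2}] r3c4's peers cover all but 2 ⇒ r3c4=2.
Step 19. [r6c3∈{3}] only 3 remains possible at r6c3, so r6c3=3.
Step 20. [r6c6∈{1}] nothing but 1 survives at r6c6, so r6c6=1.
Step 21. [r5c2∈{2}] only 2 remains possible at r5c2, so r5c2=2.
Step 22. [r3c5∈{6}] r3c5's peers cover all but 6, so r3c5=6.
Step 23. [r2c5∈{3}] r2c5 is down to just 3 ⇒ r2c5=3.
Step 24. [r4c6∈{4}] only 4 remains possible at r4c6 ⇒ r4c6=4.

Answer: 3 1 2 4 5 6 / 5 6 4 1 3 2 / 4 3 1 2 6 5 / 2 5 6 3 1 4 / 1 2 5 6 4 3 / 6 4 3 5 2 1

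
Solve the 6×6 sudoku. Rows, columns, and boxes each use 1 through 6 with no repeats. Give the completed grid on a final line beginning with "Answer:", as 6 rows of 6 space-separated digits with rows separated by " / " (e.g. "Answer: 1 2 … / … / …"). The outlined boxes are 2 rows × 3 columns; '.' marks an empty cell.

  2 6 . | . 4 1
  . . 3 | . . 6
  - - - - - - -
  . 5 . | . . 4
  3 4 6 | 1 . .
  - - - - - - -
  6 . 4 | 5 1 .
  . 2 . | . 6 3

Step 1. [r3c3∈{1,2}] across col 3, 2 lands solely at r3c3, so r3c3=2.
Step 2. [r2c5∈{2,5}] across box 2, 5 lands solely at r2c5. So r2c5=5.
Step 3. [r3c1∈{1}] r3c1's peers cover all but 1, so r3c1=1.
Step 4. [r4c6∈{2,5}] row 4 places 5 nowhere but r4c6, so r4c6=5.
Step 5. [r3c4∈{3,6}] across row 3, 6 lands solely at r3c4, so r3c4=6.
Step 6. [r6c1∈{5}] nothing but 5 survives at r6c1. So r6c1=5.
Step 7. [r3c5∈{3}] r3c5 has the single candidate 3. So r3c5=3.
Step 8. [r2c4∈{2}] r2c4 is down to just 2. So r2c4=2.
Step 9. [r4c5∈{2}] r4c5 has the single candidate 2. So r4c5=2.
Step 10. [r1c4∈{3}] r1c4 has the single candidate 3. So r1c4=3.
Step 11. [r6c3∈{1}] r6c3's peers cover all but 1 ⇒ r6c3=1.
Step 12. [r6c4∈{4}] nothing but 4 survives at r6c4, so r6c4=4.
Step 13. [r5c6∈{2}] r5c6 has the single candidate 2 ⇒ r5c6=2.
Step 14. [r5c2∈{3}] only 3 remains possible at r5c2. So r5c2=3.
Step 15. [r2c2∈{1}] nothing but 1 survives at r2c2. So r2c2=1.
Step 16. [r1c3∈{5}] nothing but 5 survives at r1c3 ⇒ r1c3=5.
Step 17. [r2c1∈{4}] only 4 remains possible at r2c1. So r2c1=4.

Answer: 2 6 5 3 4 1 / 4 1 3 2 5 6 / 1 5 2 6 3 4 / 3 4 6 1 2 5 / 6 3 4 5 1 2 / 5 2 1 4 6 3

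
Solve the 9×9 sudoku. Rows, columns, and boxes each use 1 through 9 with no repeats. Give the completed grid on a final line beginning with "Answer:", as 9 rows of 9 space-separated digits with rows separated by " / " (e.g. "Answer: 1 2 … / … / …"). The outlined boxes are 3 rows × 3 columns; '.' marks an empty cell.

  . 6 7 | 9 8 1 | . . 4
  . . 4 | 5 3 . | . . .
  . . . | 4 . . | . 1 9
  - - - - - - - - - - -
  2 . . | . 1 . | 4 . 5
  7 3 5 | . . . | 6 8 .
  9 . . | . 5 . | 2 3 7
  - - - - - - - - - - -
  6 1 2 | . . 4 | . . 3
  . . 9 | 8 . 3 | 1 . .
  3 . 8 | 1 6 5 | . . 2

Step 1. [r7c7∈{5,7,8,9}] r7c7 is the only open cell in row 7 admitting 8, so r7c7=8.
Step 2. [r1c1∈{5}] only 5 remains possible at r1c1 ⇒ r1c1=5.
Step 3. [r3c6∈{2,6,7}] r3c6 is the only open cell in row 3 admitting 6. So r3c6=6.
Step 4. [r4c2∈{8}] r4c2 is down to just 8. So r4c2=8.
Step 5. [r7c4∈{7}] nothing but 7 survives at r7c4, so r7c4=7.
Step 6. [r2c7∈{7}] r2c7 has the single candidate 7. So r2c7=7.
Step 7. [r2c6∈{2}] r2c6 has the single candidate 2, so r2c6=2.
Step 8. [r8c1∈{4}] nothing but 4 survives at r8c1 ⇒ r8c1=4.
Step 9. [r4c8∈{9}] only 9 remains possible at r4c8 ⇒ r4c8=9.
Step 10. [r9c2∈{7}] r9c2 is down to just 7. So r9c2=7.
Step 11. [r2c8∈{6}] r2c8's peers cover all but 6. So r2c8=6.
Step 12. [r5c5∈{2,4,9}] 4 has one home in row 5: r5c5 ⇒ r5c5=4.
Step 13. [r4c3∈{6}] only 6 remains possible at r4c3 ⇒ r4c3=6.
Step 14. [r2c1∈{1,8}] 1 has one home in row 2: r2c1, so r2c1=1.
Step 15. [r3c3∈{3}] r3c3 is down to just 3. So r3c3=3.
Step 16. [r7c8∈{5}] only 5 remains possible at r7c8, so r7c8=5.
Step 17. [r3c5∈{7}] nothing but 7 survives at r3c5, so r3c5=7.
Step 18. [r3c1∈{8}] only 8 remains possible at r3c1 ⇒ r3c1=8.
Step 19. [r7c5∈{9}] r7c5's peers cover all but 9 ⇒ r7c5=9.
Step 20. [r9c8∈{4}] nothing but 4 survives at r9c8 ⇒ r9c8=4.
Step 21. [r4c6∈{7}] r4c6's peers cover all but 7, so r4c6=7.
Step 22. [r3c2∈{2}] only 2 remains possible at r3c2. So r3c2=2.
Step 23. [r1c8∈{2}] only 2 remains possible at r1c8. So r1c8=2.
Step 24. [r9c7∈{9}] r9c7 has the single candidate 9. So r9c7=9.
Step 25. [r1c7∈{3}] r1c7 has the single candidate 3. So r1c7=3.
Step 26. [r6c3∈{1}] r6c3 has the single candidate 1, so r6c3=1.
Step 27. [r6c4∈{6}] only 6 remains possible at r6c4 ⇒ r6c4=6.
Step 28. [r6c6∈{8}] r6c6's peers cover all but 8, so r6c6=8.
Step 29. [r4c4∈{3}] r4c4's peers cover all but 3, so r4c4=3.
Step 30. [r2c2∈{9}] nothing but 9 survives at r2c2. So r2c2=9.
Step 31. [r6c2∈{4}] r6c2 has the single candidate 4 ⇒ r6c2=4.
Step 32. [r8c2∈{5}] only 5 remains possible at r8c2. So r8c2=5.
Step 33. [r8c9∈{6}] r8c9 has the single candidate 6, so r8c9=6.
Step 34. [r3c7∈{5}] nothing but 5 survives at r3c7 ⇒ r3c7=5.
Step 35. [r8c5∈{2}] r8c5 is down to just 2, so r8c5=2.
Step 36. [r5c6∈{9}] r5c6 has the single candidate 9 ⇒ r5c6=9.
Step 37. [r5c9∈{1}] nothing but 1 survives at r5c9, so r5c9=1.
Step 38. [r2c9∈{8}] r2c9's peers cover all but 8, so r2c9=8.
Step 39. [r5c4∈{2}] r5c4 has the single candidate 2 ⇒ r5c4=2.
Step 40. [r8c8∈{7}] r8c8 is down to just 7, so r8c8=7.

Answer: 5 6 7 9 8 1 3 2 4 / 1 9 4 5 3 2 7 6 8 / 8 2 3 4 7 6 5 1 9 / 2 8 6 3 1 7 4 9 5 / 7 3 5 2 4 9 6 8 1 / 9 4 1 6 5 8 2 3 7 / 6 1 2 7 9 4 8 5 3 / 4 5 9 8 2 3 1 7 6 / 3 7 8 1 6 5 9 4 2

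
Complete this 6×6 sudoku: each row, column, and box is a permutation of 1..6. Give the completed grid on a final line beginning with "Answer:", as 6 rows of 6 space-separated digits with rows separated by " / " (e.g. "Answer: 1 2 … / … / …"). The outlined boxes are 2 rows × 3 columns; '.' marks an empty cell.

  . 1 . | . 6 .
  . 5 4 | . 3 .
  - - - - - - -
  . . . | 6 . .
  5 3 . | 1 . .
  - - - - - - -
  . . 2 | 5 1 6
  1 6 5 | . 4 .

Step 1. [r2c4∈{2}] only 2 remains possible at r2c4, so r2c4=2.
Step 2. [r3c2∈{2,4}] col 2 places 2 nowhere but r3c2, so r3c2=2.
Step 3. [r3c6∈{3,4,5}] in row 3, 3 fits only at r3c6, so r3c6=3.
Step 4. [r4c6∈{2,4}] in row 4, 4 fits only at r4c6. So r4c6=4.
Step 5. [r5c1∈{3,4}] across row 5, 3 lands solely at r5c1. So r5c1=3.
Step 6. [r1c4∈{4}] only 4 remains possible at r1c4. So r1c4=4.
Step 7. [r4c3∈{6}] only 6 remains possible at r4c3. So r4c3=6.
Step 8. [r1c1∈{2}] r1c1 has the single candidate 2, so r1c1=2.
Step 9. [r3c5∈{5}] nothing but 5 survives at r3c5 ⇒ r3c5=5.
Step 10. [r2c1∈{6}] r2c1 is down to just 6, so r2c1=6.
Step 11. [r4c5∈{2}] r4c5 has the single candidate 2 ⇒ r4c5=2.
Step 12. [r6c6∈{2}] r6c6's peers cover all but 2 ⇒ r6c6=2.
Step 13. [r3c1∈{4}] nothing but 4 survives at r3c1 ⇒ r3c1=4.
Step 14. [r2c6∈{1}] r2c6 is down to just 1. So r2c6=1.
Step 15. [r1c3∈{3}] nothing but 3 survives at r1c3 ⇒ r1c3=3.
Step 16. [r6c4∈{3}] r6c4 has the single candidate 3, so r6c4=3.
Step 17. [r1c6∈{5}] r1c6 is down to just 5, so r1c6=5.
Step 18. [r5c2∈{4}] r5c2 is down to just 4, so r5c2=4.
Step 19. [r3c3∈{1}] r3c3's peers cover all but 1 ⇒ r3c3=1.

Answer: 2 1 3 4 6 5 / 6 5 4 2 3 1 / 4 2 1 6 5 3 / 5 3 6 1 2 4 / 3 4 2 5 1 6 / 1 6 5 3 4 2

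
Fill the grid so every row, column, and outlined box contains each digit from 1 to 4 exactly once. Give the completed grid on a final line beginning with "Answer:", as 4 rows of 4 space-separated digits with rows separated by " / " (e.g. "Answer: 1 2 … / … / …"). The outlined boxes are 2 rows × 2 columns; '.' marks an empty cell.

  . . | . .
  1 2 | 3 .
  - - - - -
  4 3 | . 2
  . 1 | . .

Step 1. [r2c4∈{4}] r2c4's peers cover all but 4. So r2c4=4.
Step 2. [r1c3∈{1,2}] row 1 places 2 nowhere but r1c3, so r1c3=2.
Step 3. [r1c4∈{1}] r1c4 has the single candidate 1 ⇒ r1c4=1.
Step 4. [r4c4∈{3}] only 3 remains possible at r4c4 ⇒ r4c4=3.
Step 5. [r4c3∈{4}] only 4 remains possible at r4c3 ⇒ r4c3=4.
Step 6. [r1c2∈{4}] nothing but 4 survives at r1c2. So r1c2=4.
Step 7. [r1c1∈{3}] r1c1 has the single candidate 3, so r1c1=3.
Step 8. [r4c1∈{2}] nothing but 2 survives at r4c1 ⇒ r4c1=2.
Step 9. [r3c3∈{1}] r3c3 has the single candidate 1, so r3c3=1.

Answer: 3 4 2 1 / 1 2 3 4 / 4 3 1 2 / 2 1 4 3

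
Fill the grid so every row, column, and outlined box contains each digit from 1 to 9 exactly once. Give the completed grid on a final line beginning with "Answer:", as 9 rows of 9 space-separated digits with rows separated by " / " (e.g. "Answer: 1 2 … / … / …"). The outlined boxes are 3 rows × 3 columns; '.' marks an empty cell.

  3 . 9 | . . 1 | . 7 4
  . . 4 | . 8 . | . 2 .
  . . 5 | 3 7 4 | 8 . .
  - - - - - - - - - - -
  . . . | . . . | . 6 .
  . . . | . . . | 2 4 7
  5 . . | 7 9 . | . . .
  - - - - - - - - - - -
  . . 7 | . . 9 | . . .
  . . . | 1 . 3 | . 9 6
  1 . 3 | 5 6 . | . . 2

Step 1. [r6c2∈{1,2,3,4,6,8}] across row 6, 4 lands solely at r6c2, so r6c2=4.
Step 2. [r7c8∈{1,3,5,8}] col 8 places 5 nowhere but r7c8 ⇒ r7c8=5.
Step 3. [r1c2∈{2,6,8}] row 1 places 8 nowhere but r1c2 ⇒ r1c2=8.
Step 4. [r6c8∈{1,3,8}] in col 8, 3 fits only at r6c8 ⇒ r6c8=3.
Step 5. [r6c7∈{1}] r6c7's peers cover all but 1. So r6c7=1.
Step 6. [r7c9∈{1,3,8}] in row 7, 1 fits only at r7c9, so r7c9=1.
Step 7. [r2c2∈{1,6,7}] in row 2, 1 fits only at r2c2. So r2c2=1.
Step 8. [r4c2∈{2,3,7,9}] in col 2, 7 fits only at r4c2. So r4c2=7.
Step 9. [r4c5∈{1,2,3,4,5}] row 4 places 3 nowhere but r4c5, so r4c5=3.
Step 10. [r4c4∈{2,4,8}] across row 4, 4 lands solely at r4c4, so r4c4=4.
Step 11. [r9c7∈{4,7}] r9c7 is the only open cell in row 9 admitting 4, so r9c7=4.
Step 12. [r6c9∈{8}] r6c9's peers cover all but 8. So r6c9=8.
Step 13. [r2c9∈{3,5,9}] 3 has one home in col 9: r2c9 ⇒ r2c9=3.
Step 14. [r4c9∈{5,9}] r4c9 is the only open cell in col 9 admitting 5. So r4c9=5.
Step 15. [r4c3∈{1,2,8}] in row 4, 1 fits only at r4c3 ⇒ r4c3=1.
Step 16. [r4c7∈{9}] r4c7 has the single candidate 9 ⇒ r4c7=9.
Step 17. [r5c1∈{6,8,9}] across col 1, 9 lands solely at r5c1 ⇒ r5c1=9.
Step 18. [r9c6∈{7,8}] in row 9, 7 fits only at r9c6, so r9c6=7.
Step 19. [r7c4∈{2,8}] r7c4 is the only open cell in box 8 admitting 8 ⇒ r7c4=8.
Step 20. [r5c4∈{6}] only 6 remains possible at r5c4 ⇒ r5c4=6.
Step 21. [r2c6∈{5,6}] col 6 places 6 nowhere but r2c6. So r2c6=6.
Step 22. [r5c3∈{8}] nothing but 8 survives at r5c3, so r5c3=8.
Step 23. [r8c3∈{2}] r8c3 has the single candidate 2, so r8c3=2.
Step 24. [r1c5∈{2,5}] in box 2, 5 fits only at r1c5, so r1c5=5.
Step 25. [r4c1∈{2}] r4c1 is down to just 2 ⇒ r4c1=2.
Step 26. [r3c1∈{6}] r3c1 is down to just 6, so r3c1=6.
Step 27. [r7c1∈{4}] only 4 remains possible at r7c1 ⇒ r7c1=4.
Step 28. [r3c9∈{9}] r3c9 has the single candidate 9. So r3c9=9.
Step 29. [r8c5∈{4}] r8c5 has the single candidate 4 ⇒ r8c5=4.
Step 30. [r4c6∈{8}] r4c6 is down to just 8 ⇒ r4c6=8.
Step 31. [r9c8∈{8}] r9c8 has the single candidate 8. So r9c8=8.
Step 32. [r1c7∈{6}] r1c7 has the single candidate 6. So r1c7=6.
Step 33. [r1c4∈{2}] r1c4 is down to just 2, so r1c4=2.
Step 34. [r5c5∈{1}] r5c5's peers cover all but 1. So r5c5=1.
Step 35. [r7c5∈{2}] r7c5's peers cover all but 2, so r7c5=2.
Step 36. [r5c2∈{3}] r5c2 is down to just 3. So r5c2=3.
Step 37. [r2c7∈{5}] r2c7 has the single candidate 5. So r2c7=5.
Step 38. [r6c3∈{6}] nothing but 6 survives at r6c3 ⇒ r6c3=6.
Step 39. [r2c1∈{7}] r2c1 has the single candidate 7. So r2c1=7.
Step 40. [r7c7∈{3}] r7c7 is down to just 3. So r7c7=3.
Step 41. [r6c6∈{2}] r6c6 is down to just 2, so r6c6=2.
Step 42. [r8c1∈{8}] nothing but 8 survives at r8c1. So r8c1=8.
Step 43. [r9c2∈{9}] r9c2 is down to just 9, so r9c2=9.
Step 44. [r5c6∈{5}] r5c6's peers cover all but 5, so r5c6=5.
Step 45. [r7c2∈{6}] r7c2 is down to just 6. So r7c2=6.
Step 46. [r8c2∈{5}] nothing but 5 survives at r8c2. So r8c2=5.
Step 47. [r8c7∈{7}] nothing but 7 survives at r8c7. So r8c7=7.
Step 48. [r2c4∈{9}] r2c4 is down to just 9 ⇒ r2c4=9.
Step 49. [r3c8∈{1}] r3c8 is down to just 1 ⇒ r3c8=1.
Step 50. [r3c2∈{2}] r3c2's peers cover all but 2, so r3c2=2.

Answer: 3 8 9 2 5 1 6 7 4 / 7 1 4 9 8 6 5 2 3 / 6 2 5 3 7 4 8 1 9 / 2 7 1 4 3 8 9 6 5 / 9 3 8 6 1 5 2 4 7 / 5 4 6 7 9 2 1 3 8 / 4 6 7 8 2 9 3 5 1 / 8 5 2 1 4 3 7 9 6 / 1 9 3 5 6 7 4 8 2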